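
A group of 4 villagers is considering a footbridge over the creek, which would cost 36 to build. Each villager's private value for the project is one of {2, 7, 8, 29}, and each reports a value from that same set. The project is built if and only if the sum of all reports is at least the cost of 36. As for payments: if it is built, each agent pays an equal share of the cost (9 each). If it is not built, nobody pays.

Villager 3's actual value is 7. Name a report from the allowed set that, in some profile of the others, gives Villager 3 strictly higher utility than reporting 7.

2

Suppose Villager 1 reports 2, Villager 2 reports 2 and Villager 4 reports 29.
Report 7: project built, pays 9, utility 7 - 9 = -2.
Report 2: project not built, utility 0.
So reporting 2 beats truth here (0 > -2).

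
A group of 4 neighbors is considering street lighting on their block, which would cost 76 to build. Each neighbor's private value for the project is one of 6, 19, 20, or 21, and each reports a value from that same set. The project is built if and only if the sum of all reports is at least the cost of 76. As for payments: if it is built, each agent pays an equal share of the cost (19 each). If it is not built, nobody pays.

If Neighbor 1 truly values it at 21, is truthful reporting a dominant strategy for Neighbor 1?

Yes

Check each profile of the others' reports and compare truth against every alternative report.
Others report (19, 19, 19): truth gives 2, best alternative gives 2.
Others report (19, 19, 20): truth gives 2, best alternative gives 2.
Others report (19, 19, 21): truth gives 2, best alternative gives 2.
Others report (19, 20, 19): truth gives 2, best alternative gives 2.
Others report (19, 20, 20): truth gives 2, best alternative gives 2.
Others report (19, 20, 21): truth gives 2, best alternative gives 2.
(Remaining 58 profiles checked similarly; truth is weakly best in each.)
In every case the truthful report is at least as good as any alternative, so it is a dominant strategy.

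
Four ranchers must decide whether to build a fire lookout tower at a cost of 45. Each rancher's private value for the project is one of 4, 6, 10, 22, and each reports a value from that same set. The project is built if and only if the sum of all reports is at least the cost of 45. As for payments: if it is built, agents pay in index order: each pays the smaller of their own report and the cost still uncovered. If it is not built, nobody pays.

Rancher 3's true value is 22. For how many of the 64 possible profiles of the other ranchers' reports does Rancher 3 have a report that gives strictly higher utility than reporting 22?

21

Others report (4, 10, 22): truth gives 0; report 10 gives 12 > 0. Violating.
Others report (4, 22, 10): truth gives 3; report 10 gives 12 > 3. Violating.
Others report (4, 22, 22): truth gives 3; report 4 gives 18 > 3. Violating.
Others report (6, 10, 22): truth gives 0; report 10 gives 12 > 0. Violating.
Others report (4, 4, 4): truth gives 0; no alternative beats it.
Others report (4, 4, 6): truth gives 0; no alternative beats it.
(Checking all 64 profiles: 21 have a profitable deviation, 43 do not.)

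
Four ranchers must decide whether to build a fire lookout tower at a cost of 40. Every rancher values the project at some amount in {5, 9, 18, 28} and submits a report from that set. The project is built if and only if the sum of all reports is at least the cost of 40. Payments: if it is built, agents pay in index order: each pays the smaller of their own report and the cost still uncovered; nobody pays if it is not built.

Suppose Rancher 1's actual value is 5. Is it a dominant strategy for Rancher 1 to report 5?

Check each profile of the others' reports and compare truth against every alternative report.
Others report (5, 5, 28): truth gives 0, best alternative gives -4.
Others report (5, 9, 18): truth gives 0, best alternative gives -4.
Others report (5, 9, 28): truth gives 0, best alternative gives -4.
Others report (5, 18, 9): truth gives 0, best alternative gives -4.
Others report (5, 18, 18): truth gives 0, best alternative gives -4.
Others report (5, 18, 28): truth gives 0, best alternative gives -4.
(Remaining 58 profiles checked similarly; truth is weakly best in each.)
In every case the truthful report is at least as good as any alternative, so it is a dominant strategy.

Yes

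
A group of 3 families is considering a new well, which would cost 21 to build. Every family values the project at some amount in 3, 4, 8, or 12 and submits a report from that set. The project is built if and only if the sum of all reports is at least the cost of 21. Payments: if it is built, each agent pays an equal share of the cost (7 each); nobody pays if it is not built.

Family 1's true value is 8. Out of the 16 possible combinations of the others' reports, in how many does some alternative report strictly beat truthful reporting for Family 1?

Others report (3, 8): truth gives 0; report 12 gives 1 > 0. Violating.
Others report (4, 8): truth gives 0; report 12 gives 1 > 0. Violating.
Others report (8, 3): truth gives 0; report 12 gives 1 > 0. Violating.
Others report (8, 4): truth gives 0; report 12 gives 1 > 0. Violating.
Others report (3, 3): truth gives 0; no alternative beats it.
Others report (3, 4): truth gives 0; no alternative beats it.
(Checking all 16 profiles: 4 have a profitable deviation, 12 do not.)

4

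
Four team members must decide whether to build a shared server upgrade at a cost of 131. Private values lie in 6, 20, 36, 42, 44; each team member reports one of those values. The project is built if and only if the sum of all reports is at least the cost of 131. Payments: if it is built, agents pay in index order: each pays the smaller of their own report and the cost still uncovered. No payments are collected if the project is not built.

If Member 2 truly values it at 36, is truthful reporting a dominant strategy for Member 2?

Consider the case where Member 1 reports 36, Member 3 reports 36 and Member 4 reports 42.
Truthful report 36: project built, pays 36, utility 36 - 36 = 0.
Report 20 instead: project built, pays 20, utility 36 - 20 = 16.
Since 16 > 0, reporting 20 is strictly better here, so truthful reporting is not dominant.

No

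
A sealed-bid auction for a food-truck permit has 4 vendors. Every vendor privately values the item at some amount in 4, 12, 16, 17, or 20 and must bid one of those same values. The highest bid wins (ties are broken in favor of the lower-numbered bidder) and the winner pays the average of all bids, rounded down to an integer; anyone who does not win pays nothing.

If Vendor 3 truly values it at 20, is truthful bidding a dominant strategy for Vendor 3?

Consider the case where Vendor 1 bids 4, Vendor 2 bids 4 and Vendor 4 bids 4.
Truthful bid 20: wins, pays 8, utility 20 - 8 = 12.
Bid 12 instead: wins, pays 6, utility 20 - 6 = 14.
Since 14 > 12, bidding 12 is strictly better here, so truthful bidding is not dominant.

No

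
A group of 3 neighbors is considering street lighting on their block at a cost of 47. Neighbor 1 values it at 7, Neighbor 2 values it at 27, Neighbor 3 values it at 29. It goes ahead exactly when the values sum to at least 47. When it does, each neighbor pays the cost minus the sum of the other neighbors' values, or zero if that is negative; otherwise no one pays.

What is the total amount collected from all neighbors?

Total value 63 ≥ cost 47, so it is built.
Neighbor 1: others sum to 56; max(0, 47 - 56) = 0.
Neighbor 2: others sum to 36; max(0, 47 - 36) = 11.
Neighbor 3: others sum to 34; max(0, 47 - 34) = 13.
Total collected = 0 + 11 + 13 = 24.

24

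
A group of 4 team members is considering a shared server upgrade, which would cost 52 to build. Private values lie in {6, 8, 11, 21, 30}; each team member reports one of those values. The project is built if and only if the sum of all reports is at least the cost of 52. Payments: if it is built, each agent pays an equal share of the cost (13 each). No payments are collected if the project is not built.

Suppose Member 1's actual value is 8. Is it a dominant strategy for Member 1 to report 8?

Consider the case where Member 2 reports 6, Member 3 reports 8 and Member 4 reports 30.
Truthful report 8: project built, pays 13, utility 8 - 13 = -5.
Report 6 instead: project not built, utility 0.
Since 0 > -5, reporting 6 is strictly better here, so truthful reporting is not dominant.

No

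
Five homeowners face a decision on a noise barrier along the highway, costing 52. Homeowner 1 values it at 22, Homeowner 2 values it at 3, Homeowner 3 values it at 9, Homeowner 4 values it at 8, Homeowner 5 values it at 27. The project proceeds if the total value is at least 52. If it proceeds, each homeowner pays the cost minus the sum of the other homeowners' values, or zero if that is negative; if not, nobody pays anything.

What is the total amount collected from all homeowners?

15

Total value 69 ≥ cost 52, so it is built.
Homeowner 1: others sum to 47; max(0, 52 - 47) = 5.
Homeowner 2: others sum to 66; max(0, 52 - 66) = 0.
Homeowner 3: others sum to 60; max(0, 52 - 60) = 0.
Homeowner 4: others sum to 61; max(0, 52 - 61) = 0.
Homeowner 5: others sum to 42; max(0, 52 - 42) = 10.
Total collected = 5 + 0 + 0 + 0 + 10 = 15.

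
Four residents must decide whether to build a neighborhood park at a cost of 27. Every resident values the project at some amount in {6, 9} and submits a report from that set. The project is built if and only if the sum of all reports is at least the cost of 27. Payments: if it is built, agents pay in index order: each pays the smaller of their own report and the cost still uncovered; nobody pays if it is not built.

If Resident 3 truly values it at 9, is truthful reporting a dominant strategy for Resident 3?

Consider the case where Resident 1 reports 6, Resident 2 reports 6 and Resident 4 reports 9.
Truthful report 9: project built, pays 9, utility 9 - 9 = 0.
Report 6 instead: project built, pays 6, utility 9 - 6 = 3.
Since 3 > 0, reporting 6 is strictly better here, so truthful reporting is not dominant.

No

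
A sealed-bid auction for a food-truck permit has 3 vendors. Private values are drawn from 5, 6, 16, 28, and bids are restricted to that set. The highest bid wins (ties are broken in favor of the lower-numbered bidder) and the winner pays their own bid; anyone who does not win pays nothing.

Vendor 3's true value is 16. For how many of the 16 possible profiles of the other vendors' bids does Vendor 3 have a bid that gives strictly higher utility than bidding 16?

Others bid (5, 5): truth gives 0; bid 6 gives 10 > 0. Violating.
Others bid (5, 6): truth gives 0; no alternative beats it.
Others bid (5, 16): truth gives 0; no alternative beats it.
(Checking all 16 profiles: 1 has a profitable deviation, 15 do not.)

1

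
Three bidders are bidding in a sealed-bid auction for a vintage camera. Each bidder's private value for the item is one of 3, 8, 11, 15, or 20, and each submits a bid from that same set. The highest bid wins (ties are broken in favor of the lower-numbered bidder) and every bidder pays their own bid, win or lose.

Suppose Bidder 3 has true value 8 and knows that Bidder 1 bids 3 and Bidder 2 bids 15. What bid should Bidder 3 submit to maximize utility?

Bid 3: loses but pays 3, utility -3.
Bid 8: loses but pays 8, utility -8.
Bid 11: loses but pays 11, utility -11.
Bid 15: loses but pays 15, utility -15.
Bid 20: wins, pays 20, utility 8 - 20 = -12.
The best choice is 3 with utility -3.

3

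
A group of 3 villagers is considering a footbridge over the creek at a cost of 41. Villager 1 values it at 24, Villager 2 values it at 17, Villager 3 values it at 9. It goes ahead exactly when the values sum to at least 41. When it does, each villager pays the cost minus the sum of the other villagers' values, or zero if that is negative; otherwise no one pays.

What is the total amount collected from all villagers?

23

Total value 50 ≥ cost 41, so it is built.
Villager 1: others sum to 26; max(0, 41 - 26) = 15.
Villager 2: others sum to 33; max(0, 41 - 33) = 8.
Villager 3: others sum to 41; max(0, 41 - 41) = 0.
Total collected = 15 + 8 + 0 = 23.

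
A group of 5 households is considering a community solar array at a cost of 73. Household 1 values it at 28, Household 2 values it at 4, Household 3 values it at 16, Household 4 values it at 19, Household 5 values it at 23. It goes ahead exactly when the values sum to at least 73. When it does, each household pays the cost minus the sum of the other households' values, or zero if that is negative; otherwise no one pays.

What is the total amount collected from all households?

Total value 90 ≥ cost 73, so it is built.
Household 1: others sum to 62; max(0, 73 - 62) = 11.
Household 2: others sum to 86; max(0, 73 - 86) = 0.
Household 3: others sum to 74; max(0, 73 - 74) = 0.
Household 4: others sum to 71; max(0, 73 - 71) = 2.
Household 5: others sum to 67; max(0, 73 - 67) = 6.
Total collected = 11 + 0 + 0 + 2 + 6 = 19.

19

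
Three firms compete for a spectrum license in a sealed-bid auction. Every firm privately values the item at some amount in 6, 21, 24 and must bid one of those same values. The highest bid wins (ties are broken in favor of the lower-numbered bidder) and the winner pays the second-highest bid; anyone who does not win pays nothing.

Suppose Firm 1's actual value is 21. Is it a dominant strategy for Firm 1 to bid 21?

Check each profile of the others' bids and compare truth against every alternative bid.
Others bid (6, 6): truth gives 15, best alternative gives 15.
Others bid (6, 21): truth gives 0, best alternative gives 0.
Others bid (6, 24): truth gives 0, best alternative gives 0.
Others bid (21, 6): truth gives 0, best alternative gives 0.
Others bid (21, 21): truth gives 0, best alternative gives 0.
Others bid (21, 24): truth gives 0, best alternative gives 0.
(Remaining 3 profiles checked similarly; truth is weakly best in each.)
In every case the truthful bid is at least as good as any alternative, so it is a dominant strategy.

Yes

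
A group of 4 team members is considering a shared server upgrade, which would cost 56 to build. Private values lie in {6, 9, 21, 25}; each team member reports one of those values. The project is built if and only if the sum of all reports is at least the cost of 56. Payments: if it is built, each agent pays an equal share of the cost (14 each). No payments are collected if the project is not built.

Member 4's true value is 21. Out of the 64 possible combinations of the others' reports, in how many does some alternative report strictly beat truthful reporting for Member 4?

Others report (6, 6, 21): truth gives 0; report 25 gives 7 > 0. Violating.
Others report (6, 21, 6): truth gives 0; report 25 gives 7 > 0. Violating.
Others report (21, 6, 6): truth gives 0; report 25 gives 7 > 0. Violating.
Others report (6, 6, 6): truth gives 0; no alternative beats it.
Others report (6, 6, 9): truth gives 0; no alternative beats it.
(Checking all 64 profiles: 3 have a profitable deviation, 61 do not.)

3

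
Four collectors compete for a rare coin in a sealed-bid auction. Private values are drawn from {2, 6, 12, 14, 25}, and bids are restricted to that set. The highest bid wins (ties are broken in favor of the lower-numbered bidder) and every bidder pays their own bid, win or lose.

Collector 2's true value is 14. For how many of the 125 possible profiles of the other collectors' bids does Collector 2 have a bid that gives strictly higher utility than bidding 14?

Others bid (2, 2, 2): truth gives 0; bid 6 gives 8 > 0. Violating.
Others bid (2, 2, 6): truth gives 0; bid 6 gives 8 > 0. Violating.
Others bid (2, 2, 12): truth gives 0; bid 12 gives 2 > 0. Violating.
Others bid (2, 2, 25): truth gives -14; bid 2 gives -2 > -14. Violating.
Others bid (2, 2, 14): truth gives 0; no alternative beats it.
Others bid (2, 6, 14): truth gives 0; no alternative beats it.
(Checking all 125 profiles: 95 have a profitable deviation, 30 do not.)

95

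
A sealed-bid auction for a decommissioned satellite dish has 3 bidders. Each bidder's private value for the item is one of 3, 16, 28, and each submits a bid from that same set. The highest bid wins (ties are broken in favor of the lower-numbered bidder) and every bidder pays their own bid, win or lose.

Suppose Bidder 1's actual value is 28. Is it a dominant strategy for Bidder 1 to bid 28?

No

Consider the case where Bidder 2 bids 3 and Bidder 3 bids 3.
Truthful bid 28: wins, pays 28, utility 28 - 28 = 0.
Bid 3 instead: wins, pays 3, utility 28 - 3 = 25.
Since 25 > 0, bidding 3 is strictly better here, so truthful bidding is not dominant.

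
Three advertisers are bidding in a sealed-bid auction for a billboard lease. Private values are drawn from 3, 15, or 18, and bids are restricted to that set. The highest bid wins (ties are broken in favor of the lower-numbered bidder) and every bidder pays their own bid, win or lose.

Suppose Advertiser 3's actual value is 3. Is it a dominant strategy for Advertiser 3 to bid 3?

Yes

Check each profile of the others' bids and compare truth against every alternative bid.
Others bid (3, 15): truth gives -3, best alternative gives -15.
Others bid (3, 18): truth gives -3, best alternative gives -15.
Others bid (15, 3): truth gives -3, best alternative gives -15.
Others bid (15, 15): truth gives -3, best alternative gives -15.
Others bid (15, 18): truth gives -3, best alternative gives -15.
Others bid (18, 3): truth gives -3, best alternative gives -15.
(Remaining 3 profiles checked similarly; truth is weakly best in each.)
In every case the truthful bid is at least as good as any alternative, so it is a dominant strategy.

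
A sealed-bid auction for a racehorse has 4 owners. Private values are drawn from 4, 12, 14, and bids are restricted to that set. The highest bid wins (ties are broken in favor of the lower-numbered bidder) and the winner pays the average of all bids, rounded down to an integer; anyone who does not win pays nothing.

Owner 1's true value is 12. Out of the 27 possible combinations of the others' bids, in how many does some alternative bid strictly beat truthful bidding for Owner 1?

13

Others bid (4, 4, 4): truth gives 6; bid 4 gives 8 > 6. Violating.
Others bid (4, 4, 14): truth gives 0; bid 14 gives 3 > 0. Violating.
Others bid (4, 12, 14): truth gives 0; bid 14 gives 1 > 0. Violating.
Others bid (4, 14, 4): truth gives 0; bid 14 gives 3 > 0. Violating.
Others bid (4, 4, 12): truth gives 4; no alternative beats it.
Others bid (4, 12, 4): truth gives 4; no alternative beats it.
(Checking all 27 profiles: 13 have a profitable deviation, 14 do not.)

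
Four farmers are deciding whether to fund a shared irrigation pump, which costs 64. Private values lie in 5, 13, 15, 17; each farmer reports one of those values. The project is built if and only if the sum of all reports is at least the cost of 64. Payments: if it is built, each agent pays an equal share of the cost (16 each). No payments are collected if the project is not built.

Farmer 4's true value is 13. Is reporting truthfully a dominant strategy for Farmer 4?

Consider the case where Farmer 1 reports 17, Farmer 2 reports 17 and Farmer 3 reports 17.
Truthful report 13: project built, pays 16, utility 13 - 16 = -3.
Report 5 instead: project not built, utility 0.
Since 0 > -3, reporting 5 is strictly better here, so truthful reporting is not dominant.

No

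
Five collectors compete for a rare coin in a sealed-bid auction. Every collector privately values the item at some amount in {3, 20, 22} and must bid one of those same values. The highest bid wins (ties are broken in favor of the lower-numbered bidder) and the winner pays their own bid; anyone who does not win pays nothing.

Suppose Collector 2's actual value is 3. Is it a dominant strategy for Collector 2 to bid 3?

Yes

Check each profile of the others' bids and compare truth against every alternative bid.
Others bid (3, 3, 3, 3): truth gives 0, best alternative gives -17.
Others bid (3, 3, 3, 20): truth gives 0, best alternative gives -17.
Others bid (3, 3, 20, 3): truth gives 0, best alternative gives -17.
Others bid (3, 3, 20, 20): truth gives 0, best alternative gives -17.
Others bid (3, 20, 3, 3): truth gives 0, best alternative gives -17.
Others bid (3, 20, 3, 20): truth gives 0, best alternative gives -17.
(Remaining 75 profiles checked similarly; truth is weakly best in each.)
In every case the truthful bid is at least as good as any alternative, so it is a dominant strategy.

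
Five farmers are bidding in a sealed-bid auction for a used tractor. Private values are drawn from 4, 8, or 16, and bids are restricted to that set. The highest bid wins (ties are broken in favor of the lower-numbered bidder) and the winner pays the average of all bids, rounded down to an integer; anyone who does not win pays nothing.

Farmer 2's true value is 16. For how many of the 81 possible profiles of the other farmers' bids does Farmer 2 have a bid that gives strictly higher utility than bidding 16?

Others bid (4, 4, 4, 4): truth gives 10; bid 8 gives 12 > 10. Violating.
Others bid (4, 4, 4, 8): truth gives 9; bid 8 gives 11 > 9. Violating.
Others bid (4, 4, 8, 4): truth gives 9; bid 8 gives 11 > 9. Violating.
Others bid (4, 4, 8, 8): truth gives 8; bid 8 gives 10 > 8. Violating.
Others bid (4, 4, 4, 16): truth gives 8; no alternative beats it.
Others bid (4, 4, 8, 16): truth gives 7; no alternative beats it.
(Checking all 81 profiles: 8 have a profitable deviation, 73 do not.)

8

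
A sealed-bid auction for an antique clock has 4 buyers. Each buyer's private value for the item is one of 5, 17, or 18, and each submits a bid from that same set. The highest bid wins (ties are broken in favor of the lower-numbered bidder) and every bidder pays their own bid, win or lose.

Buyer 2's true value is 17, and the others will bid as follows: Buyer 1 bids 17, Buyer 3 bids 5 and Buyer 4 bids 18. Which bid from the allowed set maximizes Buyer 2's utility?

18

Bid 5: loses but pays 5, utility -5.
Bid 17: loses but pays 17, utility -17.
Bid 18: wins, pays 18, utility 17 - 18 = -1.
The best choice is 18 with utility -1.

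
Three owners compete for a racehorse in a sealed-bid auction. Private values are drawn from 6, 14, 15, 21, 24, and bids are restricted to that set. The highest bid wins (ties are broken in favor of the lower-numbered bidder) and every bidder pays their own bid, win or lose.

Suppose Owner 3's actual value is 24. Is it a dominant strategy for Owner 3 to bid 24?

Consider the case where Owner 1 bids 6 and Owner 2 bids 6.
Truthful bid 24: wins, pays 24, utility 24 - 24 = 0.
Bid 14 instead: wins, pays 14, utility 24 - 14 = 10.
Since 10 > 0, bidding 14 is strictly better here, so truthful bidding is not dominant.

No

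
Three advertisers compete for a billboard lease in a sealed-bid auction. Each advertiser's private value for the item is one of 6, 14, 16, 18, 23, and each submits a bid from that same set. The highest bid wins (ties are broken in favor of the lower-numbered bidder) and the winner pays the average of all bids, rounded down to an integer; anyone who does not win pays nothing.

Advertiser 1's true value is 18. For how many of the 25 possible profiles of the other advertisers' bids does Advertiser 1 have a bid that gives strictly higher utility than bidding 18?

Others bid (6, 6): truth gives 8; bid 6 gives 12 > 8. Violating.
Others bid (6, 14): truth gives 6; bid 14 gives 7 > 6. Violating.
Others bid (6, 16): truth gives 5; bid 16 gives 6 > 5. Violating.
Others bid (6, 23): truth gives 0; bid 23 gives 1 > 0. Violating.
Others bid (6, 18): truth gives 4; no alternative beats it.
Others bid (14, 18): truth gives 2; no alternative beats it.
(Checking all 25 profiles: 10 have a profitable deviation, 15 do not.)

10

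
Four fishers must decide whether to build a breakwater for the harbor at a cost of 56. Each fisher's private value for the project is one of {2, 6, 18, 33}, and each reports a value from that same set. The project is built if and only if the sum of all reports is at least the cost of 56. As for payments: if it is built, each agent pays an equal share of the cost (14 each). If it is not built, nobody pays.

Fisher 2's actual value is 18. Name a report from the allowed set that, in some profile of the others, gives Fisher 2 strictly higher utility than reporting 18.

33

Suppose Fisher 1 reports 2, Fisher 3 reports 2 and Fisher 4 reports 33.
Report 18: project not built, utility 0.
Report 33: project built, pays 14, utility 18 - 14 = 4.
So reporting 33 beats truth here (4 > 0).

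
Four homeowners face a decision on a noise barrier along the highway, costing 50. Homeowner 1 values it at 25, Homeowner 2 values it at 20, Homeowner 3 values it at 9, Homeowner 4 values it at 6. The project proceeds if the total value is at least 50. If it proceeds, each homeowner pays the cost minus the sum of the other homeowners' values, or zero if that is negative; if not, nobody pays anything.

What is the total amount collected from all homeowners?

Total value 60 ≥ cost 50, so it is built.
Homeowner 1: others sum to 35; max(0, 50 - 35) = 15.
Homeowner 2: others sum to 40; max(0, 50 - 40) = 10.
Homeowner 3: others sum to 51; max(0, 50 - 51) = 0.
Homeowner 4: others sum to 54; max(0, 50 - 54) = 0.
Total collected = 15 + 10 + 0 + 0 = 25.

25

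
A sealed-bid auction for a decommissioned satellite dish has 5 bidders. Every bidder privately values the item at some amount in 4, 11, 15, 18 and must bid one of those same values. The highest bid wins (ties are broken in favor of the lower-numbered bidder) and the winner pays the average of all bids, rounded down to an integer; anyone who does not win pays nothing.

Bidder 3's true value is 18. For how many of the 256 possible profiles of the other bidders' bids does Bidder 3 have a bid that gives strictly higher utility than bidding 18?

23

Others bid (4, 4, 4, 4): truth gives 12; bid 11 gives 13 > 12. Violating.
Others bid (4, 4, 4, 11): truth gives 10; bid 11 gives 12 > 10. Violating.
Others bid (4, 4, 4, 15): truth gives 9; bid 15 gives 10 > 9. Violating.
Others bid (4, 4, 11, 4): truth gives 10; bid 11 gives 12 > 10. Violating.
Others bid (4, 4, 4, 18): truth gives 9; no alternative beats it.
Others bid (4, 4, 11, 18): truth gives 7; no alternative beats it.
(Checking all 256 profiles: 23 have a profitable deviation, 233 do not.)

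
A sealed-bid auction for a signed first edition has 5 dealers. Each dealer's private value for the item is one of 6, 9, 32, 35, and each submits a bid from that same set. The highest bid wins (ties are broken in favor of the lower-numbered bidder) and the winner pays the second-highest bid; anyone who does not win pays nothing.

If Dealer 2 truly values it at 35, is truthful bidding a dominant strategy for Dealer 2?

Yes

Check each profile of the others' bids and compare truth against every alternative bid.
Others bid (32, 6, 6, 6): truth gives 3, best alternative gives 0.
Others bid (32, 6, 6, 9): truth gives 3, best alternative gives 0.
Others bid (32, 6, 6, 32): truth gives 3, best alternative gives 0.
Others bid (32, 6, 9, 6): truth gives 3, best alternative gives 0.
Others bid (32, 6, 9, 9): truth gives 3, best alternative gives 0.
Others bid (32, 6, 9, 32): truth gives 3, best alternative gives 0.
(Remaining 250 profiles checked similarly; truth is weakly best in each.)
In every case the truthful bid is at least as good as any alternative, so it is a dominant strategy.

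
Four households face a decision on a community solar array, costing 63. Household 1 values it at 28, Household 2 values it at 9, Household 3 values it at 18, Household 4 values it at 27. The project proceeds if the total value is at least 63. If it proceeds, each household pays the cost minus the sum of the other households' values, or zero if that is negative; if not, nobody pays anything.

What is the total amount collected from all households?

Total value 82 ≥ cost 63, so it is built.
Household 1: others sum to 54; max(0, 63 - 54) = 9.
Household 2: others sum to 73; max(0, 63 - 73) = 0.
Household 3: others sum to 64; max(0, 63 - 64) = 0.
Household 4: others sum to 55; max(0, 63 - 55) = 8.
Total collected = 9 + 0 + 0 + 8 = 17.

17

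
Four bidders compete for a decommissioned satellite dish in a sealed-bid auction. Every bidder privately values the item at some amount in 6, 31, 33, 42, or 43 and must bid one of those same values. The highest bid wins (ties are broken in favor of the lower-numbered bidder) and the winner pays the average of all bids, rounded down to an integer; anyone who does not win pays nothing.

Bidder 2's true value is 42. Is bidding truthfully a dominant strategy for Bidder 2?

Consider the case where Bidder 1 bids 6, Bidder 3 bids 6 and Bidder 4 bids 6.
Truthful bid 42: wins, pays 15, utility 42 - 15 = 27.
Bid 31 instead: wins, pays 12, utility 42 - 12 = 30.
Since 30 > 27, bidding 31 is strictly better here, so truthful bidding is not dominant.

No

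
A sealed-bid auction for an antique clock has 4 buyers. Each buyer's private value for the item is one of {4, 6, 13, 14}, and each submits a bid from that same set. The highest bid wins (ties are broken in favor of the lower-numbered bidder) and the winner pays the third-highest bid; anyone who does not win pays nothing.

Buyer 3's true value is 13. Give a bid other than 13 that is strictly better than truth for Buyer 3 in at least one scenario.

Suppose Buyer 1 bids 4, Buyer 2 bids 4 and Buyer 4 bids 14.
Bid 13: loses, pays 0, utility 0.
Bid 14: wins, pays 4, utility 13 - 4 = 9.
So bidding 14 beats truth here (9 > 0).

14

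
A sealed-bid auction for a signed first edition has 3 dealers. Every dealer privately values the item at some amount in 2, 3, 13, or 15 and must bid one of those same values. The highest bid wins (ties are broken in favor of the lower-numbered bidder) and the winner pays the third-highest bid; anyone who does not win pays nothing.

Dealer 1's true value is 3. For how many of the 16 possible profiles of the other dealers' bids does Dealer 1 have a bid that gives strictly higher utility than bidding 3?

Others bid (2, 13): truth gives 0; bid 13 gives 1 > 0. Violating.
Others bid (2, 15): truth gives 0; bid 15 gives 1 > 0. Violating.
Others bid (13, 2): truth gives 0; bid 13 gives 1 > 0. Violating.
Others bid (15, 2): truth gives 0; bid 15 gives 1 > 0. Violating.
Others bid (2, 2): truth gives 1; no alternative beats it.
Others bid (2, 3): truth gives 1; no alternative beats it.
(Checking all 16 profiles: 4 have a profitable deviation, 12 do not.)

4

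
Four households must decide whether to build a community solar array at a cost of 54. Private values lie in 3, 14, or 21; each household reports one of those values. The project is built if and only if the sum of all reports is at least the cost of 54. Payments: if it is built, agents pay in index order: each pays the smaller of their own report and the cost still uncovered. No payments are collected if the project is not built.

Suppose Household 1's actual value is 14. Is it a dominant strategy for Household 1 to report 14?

Consider the case where Household 2 reports 14, Household 3 reports 21 and Household 4 reports 21.
Truthful report 14: project built, pays 14, utility 14 - 14 = 0.
Report 3 instead: project built, pays 3, utility 14 - 3 = 11.
Since 11 > 0, reporting 3 is strictly better here, so truthful reporting is not dominant.

No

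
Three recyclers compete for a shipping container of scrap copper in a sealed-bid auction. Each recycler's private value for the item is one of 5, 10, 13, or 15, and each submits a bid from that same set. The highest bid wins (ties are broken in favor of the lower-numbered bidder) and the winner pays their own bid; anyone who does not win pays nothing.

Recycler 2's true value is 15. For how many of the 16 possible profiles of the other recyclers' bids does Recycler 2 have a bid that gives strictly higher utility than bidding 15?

6

Others bid (5, 5): truth gives 0; bid 10 gives 5 > 0. Violating.
Others bid (5, 10): truth gives 0; bid 10 gives 5 > 0. Violating.
Others bid (5, 13): truth gives 0; bid 13 gives 2 > 0. Violating.
Others bid (10, 5): truth gives 0; bid 13 gives 2 > 0. Violating.
Others bid (5, 15): truth gives 0; no alternative beats it.
Others bid (10, 15): truth gives 0; no alternative beats it.
(Checking all 16 profiles: 6 have a profitable deviation, 10 do not.)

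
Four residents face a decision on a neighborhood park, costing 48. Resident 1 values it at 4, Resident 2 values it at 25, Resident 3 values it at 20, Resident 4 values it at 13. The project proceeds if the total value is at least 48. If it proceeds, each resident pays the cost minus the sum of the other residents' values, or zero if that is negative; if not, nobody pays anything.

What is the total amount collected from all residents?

17

Total value 62 ≥ cost 48, so it is built.
Resident 1: others sum to 58; max(0, 48 - 58) = 0.
Resident 2: others sum to 37; max(0, 48 - 37) = 11.
Resident 3: others sum to 42; max(0, 48 - 42) = 6.
Resident 4: others sum to 49; max(0, 48 - 49) = 0.
Total collected = 0 + 11 + 6 + 0 = 17.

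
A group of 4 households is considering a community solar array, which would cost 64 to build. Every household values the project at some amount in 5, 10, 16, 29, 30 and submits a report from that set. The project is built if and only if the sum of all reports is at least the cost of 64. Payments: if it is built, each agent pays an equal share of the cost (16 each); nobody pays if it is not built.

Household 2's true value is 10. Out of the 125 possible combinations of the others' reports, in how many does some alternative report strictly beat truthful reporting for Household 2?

Others report (10, 16, 29): truth gives -6; report 5 gives 0 > -6. Violating.
Others report (10, 16, 30): truth gives -6; report 5 gives 0 > -6. Violating.
Others report (10, 29, 16): truth gives -6; report 5 gives 0 > -6. Violating.
Others report (10, 30, 16): truth gives -6; report 5 gives 0 > -6. Violating.
Others report (5, 5, 5): truth gives 0; no alternative beats it.
Others report (5, 5, 10): truth gives 0; no alternative beats it.
(Checking all 125 profiles: 12 have a profitable deviation, 113 do not.)

12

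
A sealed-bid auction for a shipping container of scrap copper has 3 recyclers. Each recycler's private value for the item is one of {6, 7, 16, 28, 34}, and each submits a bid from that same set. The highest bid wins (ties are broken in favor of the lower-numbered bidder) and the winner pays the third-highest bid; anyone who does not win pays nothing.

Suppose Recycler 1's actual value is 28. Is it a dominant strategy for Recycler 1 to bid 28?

Consider the case where Recycler 2 bids 6 and Recycler 3 bids 34.
Truthful bid 28: loses, pays 0, utility 0.
Bid 34 instead: wins, pays 6, utility 28 - 6 = 22.
Since 22 > 0, bidding 34 is strictly better here, so truthful bidding is not dominant.

No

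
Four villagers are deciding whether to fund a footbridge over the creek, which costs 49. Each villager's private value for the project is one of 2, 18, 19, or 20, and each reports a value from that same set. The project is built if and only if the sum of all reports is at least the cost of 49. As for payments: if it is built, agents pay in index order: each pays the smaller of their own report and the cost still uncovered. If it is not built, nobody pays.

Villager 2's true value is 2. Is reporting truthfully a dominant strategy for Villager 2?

Yes

Check each profile of the others' reports and compare truth against every alternative report.
Others report (2, 18, 18): truth gives 0, best alternative gives -16.
Others report (2, 18, 19): truth gives 0, best alternative gives -16.
Others report (2, 18, 20): truth gives 0, best alternative gives -16.
Others report (2, 19, 18): truth gives 0, best alternative gives -16.
Others report (2, 19, 19): truth gives 0, best alternative gives -16.
Others report (2, 19, 20): truth gives 0, best alternative gives -16.
(Remaining 58 profiles checked similarly; truth is weakly best in each.)
In every case the truthful report is at least as good as any alternative, so it is a dominant strategy.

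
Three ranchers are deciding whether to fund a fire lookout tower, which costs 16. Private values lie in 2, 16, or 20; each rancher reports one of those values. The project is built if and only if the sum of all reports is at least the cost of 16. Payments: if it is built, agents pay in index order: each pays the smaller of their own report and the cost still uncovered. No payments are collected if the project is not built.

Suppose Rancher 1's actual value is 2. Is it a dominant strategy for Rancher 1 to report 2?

Check each profile of the others' reports and compare truth against every alternative report.
Others report (2, 2): truth gives 0, best alternative gives -14.
Others report (2, 16): truth gives 0, best alternative gives -14.
Others report (2, 20): truth gives 0, best alternative gives -14.
Others report (16, 2): truth gives 0, best alternative gives -14.
Others report (16, 16): truth gives 0, best alternative gives -14.
Others report (16, 20): truth gives 0, best alternative gives -14.
(Remaining 3 profiles checked similarly; truth is weakly best in each.)
In every case the truthful report is at least as good as any alternative, so it is a dominant strategy.

Yes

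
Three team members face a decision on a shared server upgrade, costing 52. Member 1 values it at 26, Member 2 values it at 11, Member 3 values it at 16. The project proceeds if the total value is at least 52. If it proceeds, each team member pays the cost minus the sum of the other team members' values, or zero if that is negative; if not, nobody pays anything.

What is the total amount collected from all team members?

50

Total value 53 ≥ cost 52, so it is built.
Member 1: others sum to 27; max(0, 52 - 27) = 25.
Member 2: others sum to 42; max(0, 52 - 42) = 10.
Member 3: others sum to 37; max(0, 52 - 37) = 15.
Total collected = 25 + 10 + 15 = 50.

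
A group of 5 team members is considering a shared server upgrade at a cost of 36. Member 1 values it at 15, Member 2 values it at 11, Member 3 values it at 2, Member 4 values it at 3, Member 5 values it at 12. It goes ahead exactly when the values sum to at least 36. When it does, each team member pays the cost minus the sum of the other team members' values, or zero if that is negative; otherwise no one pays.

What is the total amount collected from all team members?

17

Total value 43 ≥ cost 36, so it is built.
Member 1: others sum to 28; max(0, 36 - 28) = 8.
Member 2: others sum to 32; max(0, 36 - 32) = 4.
Member 3: others sum to 41; max(0, 36 - 41) = 0.
Member 4: others sum to 40; max(0, 36 - 40) = 0.
Member 5: others sum to 31; max(0, 36 - 31) = 5.
Total collected = 8 + 4 + 0 + 0 + 5 = 17.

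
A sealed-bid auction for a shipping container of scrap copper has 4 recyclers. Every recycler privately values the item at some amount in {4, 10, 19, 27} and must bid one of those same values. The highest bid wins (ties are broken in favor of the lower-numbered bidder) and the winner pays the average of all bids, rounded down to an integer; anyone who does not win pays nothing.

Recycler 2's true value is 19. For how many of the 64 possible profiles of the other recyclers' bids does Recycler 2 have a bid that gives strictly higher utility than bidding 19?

Others bid (4, 4, 4): truth gives 12; bid 10 gives 14 > 12. Violating.
Others bid (4, 4, 10): truth gives 10; bid 10 gives 12 > 10. Violating.
Others bid (4, 4, 27): truth gives 0; bid 27 gives 4 > 0. Violating.
Others bid (4, 10, 4): truth gives 10; bid 10 gives 12 > 10. Violating.
Others bid (4, 4, 19): truth gives 8; no alternative beats it.
Others bid (4, 10, 19): truth gives 6; no alternative beats it.
(Checking all 64 profiles: 20 have a profitable deviation, 44 do not.)

20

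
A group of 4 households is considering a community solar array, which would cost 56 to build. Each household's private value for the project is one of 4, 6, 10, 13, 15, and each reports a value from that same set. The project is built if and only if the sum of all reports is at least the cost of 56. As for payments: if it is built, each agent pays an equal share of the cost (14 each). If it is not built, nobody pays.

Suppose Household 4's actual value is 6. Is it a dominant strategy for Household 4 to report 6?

Check each profile of the others' reports and compare truth against every alternative report.
Others report (4, 4, 4): truth gives 0, best alternative gives 0.
Others report (4, 4, 6): truth gives 0, best alternative gives 0.
Others report (4, 4, 10): truth gives 0, best alternative gives 0.
Others report (4, 4, 13): truth gives 0, best alternative gives 0.
Others report (4, 4, 15): truth gives 0, best alternative gives 0.
Others report (4, 6, 4): truth gives 0, best alternative gives 0.
(Remaining 119 profiles checked similarly; truth is weakly best in each.)
In every case the truthful report is at least as good as any alternative, so it is a dominant strategy.

Yes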